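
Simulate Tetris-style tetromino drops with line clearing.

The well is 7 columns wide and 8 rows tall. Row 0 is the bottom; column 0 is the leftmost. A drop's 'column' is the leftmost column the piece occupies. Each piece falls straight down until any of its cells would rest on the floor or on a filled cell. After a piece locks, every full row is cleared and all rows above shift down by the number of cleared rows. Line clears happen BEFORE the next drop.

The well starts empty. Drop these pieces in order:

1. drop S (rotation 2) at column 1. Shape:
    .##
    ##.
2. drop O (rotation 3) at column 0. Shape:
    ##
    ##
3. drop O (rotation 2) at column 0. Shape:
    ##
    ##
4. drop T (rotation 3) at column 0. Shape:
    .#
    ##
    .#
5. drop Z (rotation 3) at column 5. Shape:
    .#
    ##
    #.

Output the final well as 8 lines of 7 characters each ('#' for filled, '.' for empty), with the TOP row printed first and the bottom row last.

Answer: .#.....
##.....
.#.....
##.....
##.....
##....#
####.##
.##..#.

Derivation:
Drop 1: S rot2 at col 1 lands with bottom-row=0; cleared 0 line(s) (total 0); column heights now [0 1 2 2 0 0 0], max=2
Drop 2: O rot3 at col 0 lands with bottom-row=1; cleared 0 line(s) (total 0); column heights now [3 3 2 2 0 0 0], max=3
Drop 3: O rot2 at col 0 lands with bottom-row=3; cleared 0 line(s) (total 0); column heights now [5 5 2 2 0 0 0], max=5
Drop 4: T rot3 at col 0 lands with bottom-row=5; cleared 0 line(s) (total 0); column heights now [7 8 2 2 0 0 0], max=8
Drop 5: Z rot3 at col 5 lands with bottom-row=0; cleared 0 line(s) (total 0); column heights now [7 8 2 2 0 2 3], max=8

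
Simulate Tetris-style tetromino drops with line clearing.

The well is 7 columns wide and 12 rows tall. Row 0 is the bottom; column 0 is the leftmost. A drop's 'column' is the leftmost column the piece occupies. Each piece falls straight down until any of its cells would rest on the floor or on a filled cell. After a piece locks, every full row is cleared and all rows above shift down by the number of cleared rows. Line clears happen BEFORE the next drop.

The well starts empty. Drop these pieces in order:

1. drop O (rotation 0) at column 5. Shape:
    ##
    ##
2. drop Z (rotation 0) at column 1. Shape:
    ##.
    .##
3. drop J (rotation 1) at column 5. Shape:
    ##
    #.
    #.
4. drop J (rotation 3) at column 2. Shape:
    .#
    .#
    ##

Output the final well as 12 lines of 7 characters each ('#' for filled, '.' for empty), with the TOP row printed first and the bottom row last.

Answer: .......
.......
.......
.......
.......
.......
.......
...#.##
...#.#.
..##.#.
.##..##
..##.##

Derivation:
Drop 1: O rot0 at col 5 lands with bottom-row=0; cleared 0 line(s) (total 0); column heights now [0 0 0 0 0 2 2], max=2
Drop 2: Z rot0 at col 1 lands with bottom-row=0; cleared 0 line(s) (total 0); column heights now [0 2 2 1 0 2 2], max=2
Drop 3: J rot1 at col 5 lands with bottom-row=2; cleared 0 line(s) (total 0); column heights now [0 2 2 1 0 5 5], max=5
Drop 4: J rot3 at col 2 lands with bottom-row=2; cleared 0 line(s) (total 0); column heights now [0 2 3 5 0 5 5], max=5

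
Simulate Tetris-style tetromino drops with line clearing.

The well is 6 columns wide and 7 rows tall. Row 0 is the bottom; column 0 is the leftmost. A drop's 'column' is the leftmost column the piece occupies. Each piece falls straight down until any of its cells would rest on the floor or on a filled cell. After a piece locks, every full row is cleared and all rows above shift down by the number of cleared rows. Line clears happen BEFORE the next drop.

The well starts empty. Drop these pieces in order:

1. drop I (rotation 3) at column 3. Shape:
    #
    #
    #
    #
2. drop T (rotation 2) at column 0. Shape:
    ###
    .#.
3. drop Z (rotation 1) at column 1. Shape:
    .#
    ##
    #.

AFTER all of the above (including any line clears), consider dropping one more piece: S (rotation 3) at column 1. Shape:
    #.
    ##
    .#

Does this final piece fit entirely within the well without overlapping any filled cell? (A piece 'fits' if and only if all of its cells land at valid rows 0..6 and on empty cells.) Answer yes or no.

Answer: no

Derivation:
Drop 1: I rot3 at col 3 lands with bottom-row=0; cleared 0 line(s) (total 0); column heights now [0 0 0 4 0 0], max=4
Drop 2: T rot2 at col 0 lands with bottom-row=0; cleared 0 line(s) (total 0); column heights now [2 2 2 4 0 0], max=4
Drop 3: Z rot1 at col 1 lands with bottom-row=2; cleared 0 line(s) (total 0); column heights now [2 4 5 4 0 0], max=5
Test piece S rot3 at col 1 (width 2): heights before test = [2 4 5 4 0 0]; fits = False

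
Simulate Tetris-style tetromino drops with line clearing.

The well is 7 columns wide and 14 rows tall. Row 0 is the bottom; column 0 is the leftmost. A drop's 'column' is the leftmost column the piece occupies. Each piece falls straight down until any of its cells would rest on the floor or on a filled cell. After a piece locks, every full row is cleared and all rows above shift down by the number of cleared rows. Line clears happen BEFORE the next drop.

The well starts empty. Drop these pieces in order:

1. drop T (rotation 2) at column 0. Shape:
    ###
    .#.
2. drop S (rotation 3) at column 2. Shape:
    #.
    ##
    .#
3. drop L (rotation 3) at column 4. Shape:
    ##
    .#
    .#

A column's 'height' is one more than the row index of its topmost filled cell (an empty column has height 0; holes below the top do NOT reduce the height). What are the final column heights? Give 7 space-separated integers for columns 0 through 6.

Answer: 2 2 4 3 3 3 0

Derivation:
Drop 1: T rot2 at col 0 lands with bottom-row=0; cleared 0 line(s) (total 0); column heights now [2 2 2 0 0 0 0], max=2
Drop 2: S rot3 at col 2 lands with bottom-row=1; cleared 0 line(s) (total 0); column heights now [2 2 4 3 0 0 0], max=4
Drop 3: L rot3 at col 4 lands with bottom-row=0; cleared 0 line(s) (total 0); column heights now [2 2 4 3 3 3 0], max=4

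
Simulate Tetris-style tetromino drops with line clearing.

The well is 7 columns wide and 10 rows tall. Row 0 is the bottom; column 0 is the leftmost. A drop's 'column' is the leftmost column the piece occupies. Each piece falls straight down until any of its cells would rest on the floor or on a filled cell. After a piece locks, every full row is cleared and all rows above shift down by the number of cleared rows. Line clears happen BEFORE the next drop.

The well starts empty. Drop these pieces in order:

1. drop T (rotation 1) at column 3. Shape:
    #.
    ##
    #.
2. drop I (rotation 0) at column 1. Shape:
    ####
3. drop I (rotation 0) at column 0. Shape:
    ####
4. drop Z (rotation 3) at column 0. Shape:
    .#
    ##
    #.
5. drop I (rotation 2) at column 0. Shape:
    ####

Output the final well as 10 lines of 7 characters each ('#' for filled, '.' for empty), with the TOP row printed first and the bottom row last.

Drop 1: T rot1 at col 3 lands with bottom-row=0; cleared 0 line(s) (total 0); column heights now [0 0 0 3 2 0 0], max=3
Drop 2: I rot0 at col 1 lands with bottom-row=3; cleared 0 line(s) (total 0); column heights now [0 4 4 4 4 0 0], max=4
Drop 3: I rot0 at col 0 lands with bottom-row=4; cleared 0 line(s) (total 0); column heights now [5 5 5 5 4 0 0], max=5
Drop 4: Z rot3 at col 0 lands with bottom-row=5; cleared 0 line(s) (total 0); column heights now [7 8 5 5 4 0 0], max=8
Drop 5: I rot2 at col 0 lands with bottom-row=8; cleared 0 line(s) (total 0); column heights now [9 9 9 9 4 0 0], max=9

Answer: .......
####...
.#.....
##.....
#......
####...
.####..
...#...
...##..
...#...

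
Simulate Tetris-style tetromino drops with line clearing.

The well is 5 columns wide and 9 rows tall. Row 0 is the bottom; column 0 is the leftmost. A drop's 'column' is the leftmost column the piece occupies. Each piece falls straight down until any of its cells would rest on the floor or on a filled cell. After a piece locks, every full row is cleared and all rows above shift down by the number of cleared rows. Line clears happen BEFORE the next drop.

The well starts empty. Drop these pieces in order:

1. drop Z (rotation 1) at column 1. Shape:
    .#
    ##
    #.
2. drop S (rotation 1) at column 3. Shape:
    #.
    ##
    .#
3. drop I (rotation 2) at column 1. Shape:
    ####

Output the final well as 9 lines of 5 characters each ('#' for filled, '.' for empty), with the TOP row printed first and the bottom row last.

Drop 1: Z rot1 at col 1 lands with bottom-row=0; cleared 0 line(s) (total 0); column heights now [0 2 3 0 0], max=3
Drop 2: S rot1 at col 3 lands with bottom-row=0; cleared 0 line(s) (total 0); column heights now [0 2 3 3 2], max=3
Drop 3: I rot2 at col 1 lands with bottom-row=3; cleared 0 line(s) (total 0); column heights now [0 4 4 4 4], max=4

Answer: .....
.....
.....
.....
.....
.####
..##.
.####
.#..#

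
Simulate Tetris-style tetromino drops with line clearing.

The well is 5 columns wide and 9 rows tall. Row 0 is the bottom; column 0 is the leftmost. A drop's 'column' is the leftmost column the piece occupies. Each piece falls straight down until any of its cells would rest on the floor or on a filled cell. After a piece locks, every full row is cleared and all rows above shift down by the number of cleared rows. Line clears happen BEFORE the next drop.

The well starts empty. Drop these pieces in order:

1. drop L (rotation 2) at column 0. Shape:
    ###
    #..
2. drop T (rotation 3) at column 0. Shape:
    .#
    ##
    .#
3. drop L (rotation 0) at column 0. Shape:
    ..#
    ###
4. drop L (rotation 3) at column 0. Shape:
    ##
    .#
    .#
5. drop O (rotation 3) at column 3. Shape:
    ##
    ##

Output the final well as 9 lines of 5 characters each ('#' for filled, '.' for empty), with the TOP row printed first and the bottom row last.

Drop 1: L rot2 at col 0 lands with bottom-row=0; cleared 0 line(s) (total 0); column heights now [2 2 2 0 0], max=2
Drop 2: T rot3 at col 0 lands with bottom-row=2; cleared 0 line(s) (total 0); column heights now [4 5 2 0 0], max=5
Drop 3: L rot0 at col 0 lands with bottom-row=5; cleared 0 line(s) (total 0); column heights now [6 6 7 0 0], max=7
Drop 4: L rot3 at col 0 lands with bottom-row=6; cleared 0 line(s) (total 0); column heights now [9 9 7 0 0], max=9
Drop 5: O rot3 at col 3 lands with bottom-row=0; cleared 1 line(s) (total 1); column heights now [8 8 6 1 1], max=8

Answer: .....
##...
.#...
.##..
###..
.#...
##...
.#...
#..##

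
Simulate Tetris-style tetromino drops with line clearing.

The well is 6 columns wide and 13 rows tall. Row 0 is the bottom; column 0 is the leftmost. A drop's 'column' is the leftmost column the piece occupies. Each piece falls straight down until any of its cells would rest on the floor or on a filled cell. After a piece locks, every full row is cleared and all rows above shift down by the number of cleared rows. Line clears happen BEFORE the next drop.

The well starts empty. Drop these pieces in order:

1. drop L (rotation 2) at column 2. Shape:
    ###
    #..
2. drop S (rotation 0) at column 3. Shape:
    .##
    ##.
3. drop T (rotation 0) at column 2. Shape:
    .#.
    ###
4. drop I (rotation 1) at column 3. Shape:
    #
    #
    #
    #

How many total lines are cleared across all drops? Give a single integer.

Answer: 0

Derivation:
Drop 1: L rot2 at col 2 lands with bottom-row=0; cleared 0 line(s) (total 0); column heights now [0 0 2 2 2 0], max=2
Drop 2: S rot0 at col 3 lands with bottom-row=2; cleared 0 line(s) (total 0); column heights now [0 0 2 3 4 4], max=4
Drop 3: T rot0 at col 2 lands with bottom-row=4; cleared 0 line(s) (total 0); column heights now [0 0 5 6 5 4], max=6
Drop 4: I rot1 at col 3 lands with bottom-row=6; cleared 0 line(s) (total 0); column heights now [0 0 5 10 5 4], max=10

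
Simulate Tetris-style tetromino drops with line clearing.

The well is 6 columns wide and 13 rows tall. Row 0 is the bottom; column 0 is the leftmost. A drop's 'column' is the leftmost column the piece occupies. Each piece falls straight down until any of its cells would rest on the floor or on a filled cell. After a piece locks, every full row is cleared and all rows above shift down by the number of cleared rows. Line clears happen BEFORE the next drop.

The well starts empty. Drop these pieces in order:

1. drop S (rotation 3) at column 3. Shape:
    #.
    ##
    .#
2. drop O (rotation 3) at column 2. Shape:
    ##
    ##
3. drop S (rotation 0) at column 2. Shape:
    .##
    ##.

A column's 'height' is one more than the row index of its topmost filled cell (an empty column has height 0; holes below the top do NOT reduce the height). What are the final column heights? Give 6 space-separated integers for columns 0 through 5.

Drop 1: S rot3 at col 3 lands with bottom-row=0; cleared 0 line(s) (total 0); column heights now [0 0 0 3 2 0], max=3
Drop 2: O rot3 at col 2 lands with bottom-row=3; cleared 0 line(s) (total 0); column heights now [0 0 5 5 2 0], max=5
Drop 3: S rot0 at col 2 lands with bottom-row=5; cleared 0 line(s) (total 0); column heights now [0 0 6 7 7 0], max=7

Answer: 0 0 6 7 7 0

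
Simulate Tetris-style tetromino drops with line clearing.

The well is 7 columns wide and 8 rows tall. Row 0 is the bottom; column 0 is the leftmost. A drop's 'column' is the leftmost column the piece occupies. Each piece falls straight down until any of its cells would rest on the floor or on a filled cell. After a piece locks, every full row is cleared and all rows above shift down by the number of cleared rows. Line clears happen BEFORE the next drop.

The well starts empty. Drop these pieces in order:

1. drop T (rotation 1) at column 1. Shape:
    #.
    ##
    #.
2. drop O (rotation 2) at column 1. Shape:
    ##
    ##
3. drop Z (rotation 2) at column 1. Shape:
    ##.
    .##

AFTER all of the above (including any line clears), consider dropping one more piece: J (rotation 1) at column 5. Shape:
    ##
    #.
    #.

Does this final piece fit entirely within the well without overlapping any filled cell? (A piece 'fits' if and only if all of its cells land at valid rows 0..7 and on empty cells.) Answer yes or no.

Answer: yes

Derivation:
Drop 1: T rot1 at col 1 lands with bottom-row=0; cleared 0 line(s) (total 0); column heights now [0 3 2 0 0 0 0], max=3
Drop 2: O rot2 at col 1 lands with bottom-row=3; cleared 0 line(s) (total 0); column heights now [0 5 5 0 0 0 0], max=5
Drop 3: Z rot2 at col 1 lands with bottom-row=5; cleared 0 line(s) (total 0); column heights now [0 7 7 6 0 0 0], max=7
Test piece J rot1 at col 5 (width 2): heights before test = [0 7 7 6 0 0 0]; fits = True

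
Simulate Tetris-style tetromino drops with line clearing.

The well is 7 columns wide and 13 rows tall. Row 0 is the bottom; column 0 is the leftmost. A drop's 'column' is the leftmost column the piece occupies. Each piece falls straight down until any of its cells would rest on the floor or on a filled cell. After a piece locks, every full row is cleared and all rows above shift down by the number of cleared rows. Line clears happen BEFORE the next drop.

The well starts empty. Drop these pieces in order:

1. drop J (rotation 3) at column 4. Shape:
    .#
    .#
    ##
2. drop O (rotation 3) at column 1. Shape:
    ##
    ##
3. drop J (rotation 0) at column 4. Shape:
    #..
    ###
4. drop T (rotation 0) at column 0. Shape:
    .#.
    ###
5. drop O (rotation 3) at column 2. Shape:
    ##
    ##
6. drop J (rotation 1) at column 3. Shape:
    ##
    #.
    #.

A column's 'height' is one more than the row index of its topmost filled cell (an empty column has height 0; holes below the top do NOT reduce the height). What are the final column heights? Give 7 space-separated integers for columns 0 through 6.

Answer: 3 4 5 8 8 4 4

Derivation:
Drop 1: J rot3 at col 4 lands with bottom-row=0; cleared 0 line(s) (total 0); column heights now [0 0 0 0 1 3 0], max=3
Drop 2: O rot3 at col 1 lands with bottom-row=0; cleared 0 line(s) (total 0); column heights now [0 2 2 0 1 3 0], max=3
Drop 3: J rot0 at col 4 lands with bottom-row=3; cleared 0 line(s) (total 0); column heights now [0 2 2 0 5 4 4], max=5
Drop 4: T rot0 at col 0 lands with bottom-row=2; cleared 0 line(s) (total 0); column heights now [3 4 3 0 5 4 4], max=5
Drop 5: O rot3 at col 2 lands with bottom-row=3; cleared 0 line(s) (total 0); column heights now [3 4 5 5 5 4 4], max=5
Drop 6: J rot1 at col 3 lands with bottom-row=5; cleared 0 line(s) (total 0); column heights now [3 4 5 8 8 4 4], max=8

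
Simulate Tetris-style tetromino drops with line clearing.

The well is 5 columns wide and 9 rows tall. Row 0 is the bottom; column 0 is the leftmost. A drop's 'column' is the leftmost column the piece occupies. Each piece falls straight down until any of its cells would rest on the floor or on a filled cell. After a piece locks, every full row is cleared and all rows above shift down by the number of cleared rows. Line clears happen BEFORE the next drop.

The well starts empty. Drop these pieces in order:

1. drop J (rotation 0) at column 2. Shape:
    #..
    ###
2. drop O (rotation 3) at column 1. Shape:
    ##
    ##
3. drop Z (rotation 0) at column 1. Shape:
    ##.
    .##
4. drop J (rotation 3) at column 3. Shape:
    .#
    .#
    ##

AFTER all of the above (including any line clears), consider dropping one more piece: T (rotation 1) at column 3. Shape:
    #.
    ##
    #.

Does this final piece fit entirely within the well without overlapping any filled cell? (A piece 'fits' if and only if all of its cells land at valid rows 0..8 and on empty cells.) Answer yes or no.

Answer: no

Derivation:
Drop 1: J rot0 at col 2 lands with bottom-row=0; cleared 0 line(s) (total 0); column heights now [0 0 2 1 1], max=2
Drop 2: O rot3 at col 1 lands with bottom-row=2; cleared 0 line(s) (total 0); column heights now [0 4 4 1 1], max=4
Drop 3: Z rot0 at col 1 lands with bottom-row=4; cleared 0 line(s) (total 0); column heights now [0 6 6 5 1], max=6
Drop 4: J rot3 at col 3 lands with bottom-row=5; cleared 0 line(s) (total 0); column heights now [0 6 6 6 8], max=8
Test piece T rot1 at col 3 (width 2): heights before test = [0 6 6 6 8]; fits = False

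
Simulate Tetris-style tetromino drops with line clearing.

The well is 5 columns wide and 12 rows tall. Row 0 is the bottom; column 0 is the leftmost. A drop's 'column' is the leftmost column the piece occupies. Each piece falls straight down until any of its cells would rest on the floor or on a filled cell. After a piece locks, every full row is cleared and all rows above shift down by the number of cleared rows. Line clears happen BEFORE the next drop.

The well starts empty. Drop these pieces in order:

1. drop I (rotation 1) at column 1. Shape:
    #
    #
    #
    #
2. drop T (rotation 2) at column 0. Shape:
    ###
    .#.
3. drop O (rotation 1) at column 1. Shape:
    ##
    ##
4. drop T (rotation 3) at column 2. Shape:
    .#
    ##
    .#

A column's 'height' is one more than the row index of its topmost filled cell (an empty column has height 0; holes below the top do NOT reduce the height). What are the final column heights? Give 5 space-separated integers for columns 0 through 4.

Answer: 6 8 9 10 0

Derivation:
Drop 1: I rot1 at col 1 lands with bottom-row=0; cleared 0 line(s) (total 0); column heights now [0 4 0 0 0], max=4
Drop 2: T rot2 at col 0 lands with bottom-row=4; cleared 0 line(s) (total 0); column heights now [6 6 6 0 0], max=6
Drop 3: O rot1 at col 1 lands with bottom-row=6; cleared 0 line(s) (total 0); column heights now [6 8 8 0 0], max=8
Drop 4: T rot3 at col 2 lands with bottom-row=7; cleared 0 line(s) (total 0); column heights now [6 8 9 10 0], max=10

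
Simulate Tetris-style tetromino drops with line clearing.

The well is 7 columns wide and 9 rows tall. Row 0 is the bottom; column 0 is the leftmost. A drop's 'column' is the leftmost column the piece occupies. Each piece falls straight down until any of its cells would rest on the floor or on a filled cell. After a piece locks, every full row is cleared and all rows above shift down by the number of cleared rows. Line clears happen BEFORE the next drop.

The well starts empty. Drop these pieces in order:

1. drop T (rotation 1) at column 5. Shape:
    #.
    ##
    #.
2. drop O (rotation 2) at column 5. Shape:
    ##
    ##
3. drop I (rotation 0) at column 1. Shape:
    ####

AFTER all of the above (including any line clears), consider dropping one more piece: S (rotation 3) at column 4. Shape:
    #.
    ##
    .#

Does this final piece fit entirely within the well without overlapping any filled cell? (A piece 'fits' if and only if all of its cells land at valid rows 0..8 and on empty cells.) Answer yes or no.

Answer: yes

Derivation:
Drop 1: T rot1 at col 5 lands with bottom-row=0; cleared 0 line(s) (total 0); column heights now [0 0 0 0 0 3 2], max=3
Drop 2: O rot2 at col 5 lands with bottom-row=3; cleared 0 line(s) (total 0); column heights now [0 0 0 0 0 5 5], max=5
Drop 3: I rot0 at col 1 lands with bottom-row=0; cleared 0 line(s) (total 0); column heights now [0 1 1 1 1 5 5], max=5
Test piece S rot3 at col 4 (width 2): heights before test = [0 1 1 1 1 5 5]; fits = True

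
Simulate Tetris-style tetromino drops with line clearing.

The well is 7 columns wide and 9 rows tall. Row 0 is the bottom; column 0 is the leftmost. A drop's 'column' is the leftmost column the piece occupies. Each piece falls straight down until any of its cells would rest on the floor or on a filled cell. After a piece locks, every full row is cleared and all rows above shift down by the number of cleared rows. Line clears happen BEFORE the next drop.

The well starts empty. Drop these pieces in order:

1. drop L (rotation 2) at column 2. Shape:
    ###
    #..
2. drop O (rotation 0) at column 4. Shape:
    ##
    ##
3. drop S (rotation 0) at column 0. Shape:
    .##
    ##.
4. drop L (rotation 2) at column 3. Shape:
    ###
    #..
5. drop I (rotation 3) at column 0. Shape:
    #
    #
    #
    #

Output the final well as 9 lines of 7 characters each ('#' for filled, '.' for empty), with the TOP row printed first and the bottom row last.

Drop 1: L rot2 at col 2 lands with bottom-row=0; cleared 0 line(s) (total 0); column heights now [0 0 2 2 2 0 0], max=2
Drop 2: O rot0 at col 4 lands with bottom-row=2; cleared 0 line(s) (total 0); column heights now [0 0 2 2 4 4 0], max=4
Drop 3: S rot0 at col 0 lands with bottom-row=1; cleared 0 line(s) (total 0); column heights now [2 3 3 2 4 4 0], max=4
Drop 4: L rot2 at col 3 lands with bottom-row=3; cleared 0 line(s) (total 0); column heights now [2 3 3 5 5 5 0], max=5
Drop 5: I rot3 at col 0 lands with bottom-row=2; cleared 0 line(s) (total 0); column heights now [6 3 3 5 5 5 0], max=6

Answer: .......
.......
.......
#......
#..###.
#..###.
###.##.
#####..
..#....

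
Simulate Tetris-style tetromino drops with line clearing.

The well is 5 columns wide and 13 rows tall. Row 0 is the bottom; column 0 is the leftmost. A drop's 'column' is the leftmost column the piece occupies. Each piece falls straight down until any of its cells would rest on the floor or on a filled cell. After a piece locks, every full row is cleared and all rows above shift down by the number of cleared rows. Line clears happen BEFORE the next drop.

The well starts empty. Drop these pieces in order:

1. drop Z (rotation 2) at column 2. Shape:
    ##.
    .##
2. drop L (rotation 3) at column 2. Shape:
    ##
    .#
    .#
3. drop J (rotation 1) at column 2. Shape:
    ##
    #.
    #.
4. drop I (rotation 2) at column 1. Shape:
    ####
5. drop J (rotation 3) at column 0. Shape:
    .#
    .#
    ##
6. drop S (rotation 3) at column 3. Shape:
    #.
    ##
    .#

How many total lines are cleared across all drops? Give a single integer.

Answer: 0

Derivation:
Drop 1: Z rot2 at col 2 lands with bottom-row=0; cleared 0 line(s) (total 0); column heights now [0 0 2 2 1], max=2
Drop 2: L rot3 at col 2 lands with bottom-row=2; cleared 0 line(s) (total 0); column heights now [0 0 5 5 1], max=5
Drop 3: J rot1 at col 2 lands with bottom-row=5; cleared 0 line(s) (total 0); column heights now [0 0 8 8 1], max=8
Drop 4: I rot2 at col 1 lands with bottom-row=8; cleared 0 line(s) (total 0); column heights now [0 9 9 9 9], max=9
Drop 5: J rot3 at col 0 lands with bottom-row=9; cleared 0 line(s) (total 0); column heights now [10 12 9 9 9], max=12
Drop 6: S rot3 at col 3 lands with bottom-row=9; cleared 0 line(s) (total 0); column heights now [10 12 9 12 11], max=12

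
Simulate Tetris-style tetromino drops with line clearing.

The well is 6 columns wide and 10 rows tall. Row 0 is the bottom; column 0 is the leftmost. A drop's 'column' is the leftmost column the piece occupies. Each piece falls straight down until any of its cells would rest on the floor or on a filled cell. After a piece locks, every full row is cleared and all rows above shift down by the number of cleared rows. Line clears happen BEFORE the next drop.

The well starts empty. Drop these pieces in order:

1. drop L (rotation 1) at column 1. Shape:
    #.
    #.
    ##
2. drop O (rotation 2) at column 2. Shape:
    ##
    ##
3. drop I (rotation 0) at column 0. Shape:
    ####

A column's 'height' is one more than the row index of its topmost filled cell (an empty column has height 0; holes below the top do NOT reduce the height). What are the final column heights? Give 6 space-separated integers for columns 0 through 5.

Answer: 4 4 4 4 0 0

Derivation:
Drop 1: L rot1 at col 1 lands with bottom-row=0; cleared 0 line(s) (total 0); column heights now [0 3 1 0 0 0], max=3
Drop 2: O rot2 at col 2 lands with bottom-row=1; cleared 0 line(s) (total 0); column heights now [0 3 3 3 0 0], max=3
Drop 3: I rot0 at col 0 lands with bottom-row=3; cleared 0 line(s) (total 0); column heights now [4 4 4 4 0 0], max=4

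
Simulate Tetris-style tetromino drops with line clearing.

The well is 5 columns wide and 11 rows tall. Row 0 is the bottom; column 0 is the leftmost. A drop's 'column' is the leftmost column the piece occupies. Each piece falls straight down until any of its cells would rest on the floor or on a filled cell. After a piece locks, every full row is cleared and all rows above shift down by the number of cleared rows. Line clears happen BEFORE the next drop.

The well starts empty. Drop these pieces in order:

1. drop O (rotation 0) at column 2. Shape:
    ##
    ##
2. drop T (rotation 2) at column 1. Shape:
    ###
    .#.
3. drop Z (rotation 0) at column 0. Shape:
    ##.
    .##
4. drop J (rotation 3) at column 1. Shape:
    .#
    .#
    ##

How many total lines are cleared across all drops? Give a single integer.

Drop 1: O rot0 at col 2 lands with bottom-row=0; cleared 0 line(s) (total 0); column heights now [0 0 2 2 0], max=2
Drop 2: T rot2 at col 1 lands with bottom-row=2; cleared 0 line(s) (total 0); column heights now [0 4 4 4 0], max=4
Drop 3: Z rot0 at col 0 lands with bottom-row=4; cleared 0 line(s) (total 0); column heights now [6 6 5 4 0], max=6
Drop 4: J rot3 at col 1 lands with bottom-row=6; cleared 0 line(s) (total 0); column heights now [6 7 9 4 0], max=9

Answer: 0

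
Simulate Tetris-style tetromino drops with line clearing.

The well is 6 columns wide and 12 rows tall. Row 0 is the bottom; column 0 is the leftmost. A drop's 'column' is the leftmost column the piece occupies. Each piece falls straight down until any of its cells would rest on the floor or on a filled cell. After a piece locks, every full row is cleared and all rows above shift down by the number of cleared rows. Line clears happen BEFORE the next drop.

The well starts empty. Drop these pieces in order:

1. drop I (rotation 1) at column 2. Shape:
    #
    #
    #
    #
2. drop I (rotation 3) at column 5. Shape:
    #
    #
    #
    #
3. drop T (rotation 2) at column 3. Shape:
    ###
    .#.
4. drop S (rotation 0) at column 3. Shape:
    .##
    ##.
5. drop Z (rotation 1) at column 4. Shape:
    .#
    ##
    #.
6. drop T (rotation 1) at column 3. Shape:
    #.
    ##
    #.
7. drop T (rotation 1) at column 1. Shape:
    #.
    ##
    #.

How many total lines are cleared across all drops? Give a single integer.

Drop 1: I rot1 at col 2 lands with bottom-row=0; cleared 0 line(s) (total 0); column heights now [0 0 4 0 0 0], max=4
Drop 2: I rot3 at col 5 lands with bottom-row=0; cleared 0 line(s) (total 0); column heights now [0 0 4 0 0 4], max=4
Drop 3: T rot2 at col 3 lands with bottom-row=3; cleared 0 line(s) (total 0); column heights now [0 0 4 5 5 5], max=5
Drop 4: S rot0 at col 3 lands with bottom-row=5; cleared 0 line(s) (total 0); column heights now [0 0 4 6 7 7], max=7
Drop 5: Z rot1 at col 4 lands with bottom-row=7; cleared 0 line(s) (total 0); column heights now [0 0 4 6 9 10], max=10
Drop 6: T rot1 at col 3 lands with bottom-row=8; cleared 0 line(s) (total 0); column heights now [0 0 4 11 10 10], max=11
Drop 7: T rot1 at col 1 lands with bottom-row=3; cleared 0 line(s) (total 0); column heights now [0 6 5 11 10 10], max=11

Answer: 0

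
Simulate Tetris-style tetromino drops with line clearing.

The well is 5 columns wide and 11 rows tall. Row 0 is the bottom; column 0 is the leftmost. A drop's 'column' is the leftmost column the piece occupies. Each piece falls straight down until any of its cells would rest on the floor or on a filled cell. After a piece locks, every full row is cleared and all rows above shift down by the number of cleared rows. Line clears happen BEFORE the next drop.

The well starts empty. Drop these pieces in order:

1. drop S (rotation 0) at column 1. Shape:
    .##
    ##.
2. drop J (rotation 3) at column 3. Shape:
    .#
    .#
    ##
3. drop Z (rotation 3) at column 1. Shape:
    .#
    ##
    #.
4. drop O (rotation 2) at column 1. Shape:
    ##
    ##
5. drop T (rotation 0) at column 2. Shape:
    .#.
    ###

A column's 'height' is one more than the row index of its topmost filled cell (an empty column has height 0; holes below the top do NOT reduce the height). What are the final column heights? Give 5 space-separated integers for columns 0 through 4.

Drop 1: S rot0 at col 1 lands with bottom-row=0; cleared 0 line(s) (total 0); column heights now [0 1 2 2 0], max=2
Drop 2: J rot3 at col 3 lands with bottom-row=2; cleared 0 line(s) (total 0); column heights now [0 1 2 3 5], max=5
Drop 3: Z rot3 at col 1 lands with bottom-row=1; cleared 0 line(s) (total 0); column heights now [0 3 4 3 5], max=5
Drop 4: O rot2 at col 1 lands with bottom-row=4; cleared 0 line(s) (total 0); column heights now [0 6 6 3 5], max=6
Drop 5: T rot0 at col 2 lands with bottom-row=6; cleared 0 line(s) (total 0); column heights now [0 6 7 8 7], max=8

Answer: 0 6 7 8 7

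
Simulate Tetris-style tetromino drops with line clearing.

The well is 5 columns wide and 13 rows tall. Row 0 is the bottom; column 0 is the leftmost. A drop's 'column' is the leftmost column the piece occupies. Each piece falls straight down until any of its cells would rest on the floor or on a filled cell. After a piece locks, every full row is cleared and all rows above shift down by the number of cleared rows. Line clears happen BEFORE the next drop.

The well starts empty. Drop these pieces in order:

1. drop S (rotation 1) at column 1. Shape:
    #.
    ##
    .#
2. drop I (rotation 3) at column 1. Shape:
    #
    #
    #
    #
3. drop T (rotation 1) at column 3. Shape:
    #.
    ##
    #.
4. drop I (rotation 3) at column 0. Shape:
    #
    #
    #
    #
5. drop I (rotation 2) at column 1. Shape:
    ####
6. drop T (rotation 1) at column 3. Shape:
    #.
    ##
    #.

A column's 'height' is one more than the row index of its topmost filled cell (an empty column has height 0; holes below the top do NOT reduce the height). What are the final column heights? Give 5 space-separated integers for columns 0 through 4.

Answer: 3 7 7 10 9

Derivation:
Drop 1: S rot1 at col 1 lands with bottom-row=0; cleared 0 line(s) (total 0); column heights now [0 3 2 0 0], max=3
Drop 2: I rot3 at col 1 lands with bottom-row=3; cleared 0 line(s) (total 0); column heights now [0 7 2 0 0], max=7
Drop 3: T rot1 at col 3 lands with bottom-row=0; cleared 0 line(s) (total 0); column heights now [0 7 2 3 2], max=7
Drop 4: I rot3 at col 0 lands with bottom-row=0; cleared 1 line(s) (total 1); column heights now [3 6 1 2 0], max=6
Drop 5: I rot2 at col 1 lands with bottom-row=6; cleared 0 line(s) (total 1); column heights now [3 7 7 7 7], max=7
Drop 6: T rot1 at col 3 lands with bottom-row=7; cleared 0 line(s) (total 1); column heights now [3 7 7 10 9], max=10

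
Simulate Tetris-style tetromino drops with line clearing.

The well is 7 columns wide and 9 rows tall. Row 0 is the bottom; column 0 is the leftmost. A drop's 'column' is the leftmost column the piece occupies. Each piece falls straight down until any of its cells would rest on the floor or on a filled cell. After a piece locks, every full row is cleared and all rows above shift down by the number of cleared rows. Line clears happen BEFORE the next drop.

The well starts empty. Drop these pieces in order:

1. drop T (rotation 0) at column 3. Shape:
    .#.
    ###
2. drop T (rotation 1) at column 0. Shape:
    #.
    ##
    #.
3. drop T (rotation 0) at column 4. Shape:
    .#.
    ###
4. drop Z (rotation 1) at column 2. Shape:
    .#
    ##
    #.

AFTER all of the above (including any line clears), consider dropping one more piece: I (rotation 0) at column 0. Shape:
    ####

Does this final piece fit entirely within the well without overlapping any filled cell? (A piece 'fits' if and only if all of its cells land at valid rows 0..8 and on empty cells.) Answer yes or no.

Answer: yes

Derivation:
Drop 1: T rot0 at col 3 lands with bottom-row=0; cleared 0 line(s) (total 0); column heights now [0 0 0 1 2 1 0], max=2
Drop 2: T rot1 at col 0 lands with bottom-row=0; cleared 0 line(s) (total 0); column heights now [3 2 0 1 2 1 0], max=3
Drop 3: T rot0 at col 4 lands with bottom-row=2; cleared 0 line(s) (total 0); column heights now [3 2 0 1 3 4 3], max=4
Drop 4: Z rot1 at col 2 lands with bottom-row=0; cleared 0 line(s) (total 0); column heights now [3 2 2 3 3 4 3], max=4
Test piece I rot0 at col 0 (width 4): heights before test = [3 2 2 3 3 4 3]; fits = True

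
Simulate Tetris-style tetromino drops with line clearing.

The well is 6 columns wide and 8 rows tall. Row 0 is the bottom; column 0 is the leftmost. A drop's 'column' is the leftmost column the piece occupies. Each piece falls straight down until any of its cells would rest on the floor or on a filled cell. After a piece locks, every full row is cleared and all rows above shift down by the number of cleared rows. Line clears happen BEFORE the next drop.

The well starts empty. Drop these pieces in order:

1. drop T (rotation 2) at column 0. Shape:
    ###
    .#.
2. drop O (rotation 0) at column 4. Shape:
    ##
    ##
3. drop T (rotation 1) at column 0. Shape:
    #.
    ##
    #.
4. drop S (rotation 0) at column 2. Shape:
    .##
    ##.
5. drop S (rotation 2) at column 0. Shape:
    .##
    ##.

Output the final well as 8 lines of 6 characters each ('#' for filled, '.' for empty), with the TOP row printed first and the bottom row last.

Drop 1: T rot2 at col 0 lands with bottom-row=0; cleared 0 line(s) (total 0); column heights now [2 2 2 0 0 0], max=2
Drop 2: O rot0 at col 4 lands with bottom-row=0; cleared 0 line(s) (total 0); column heights now [2 2 2 0 2 2], max=2
Drop 3: T rot1 at col 0 lands with bottom-row=2; cleared 0 line(s) (total 0); column heights now [5 4 2 0 2 2], max=5
Drop 4: S rot0 at col 2 lands with bottom-row=2; cleared 0 line(s) (total 0); column heights now [5 4 3 4 4 2], max=5
Drop 5: S rot2 at col 0 lands with bottom-row=5; cleared 0 line(s) (total 0); column heights now [6 7 7 4 4 2], max=7

Answer: ......
.##...
##....
#.....
##.##.
#.##..
###.##
.#..##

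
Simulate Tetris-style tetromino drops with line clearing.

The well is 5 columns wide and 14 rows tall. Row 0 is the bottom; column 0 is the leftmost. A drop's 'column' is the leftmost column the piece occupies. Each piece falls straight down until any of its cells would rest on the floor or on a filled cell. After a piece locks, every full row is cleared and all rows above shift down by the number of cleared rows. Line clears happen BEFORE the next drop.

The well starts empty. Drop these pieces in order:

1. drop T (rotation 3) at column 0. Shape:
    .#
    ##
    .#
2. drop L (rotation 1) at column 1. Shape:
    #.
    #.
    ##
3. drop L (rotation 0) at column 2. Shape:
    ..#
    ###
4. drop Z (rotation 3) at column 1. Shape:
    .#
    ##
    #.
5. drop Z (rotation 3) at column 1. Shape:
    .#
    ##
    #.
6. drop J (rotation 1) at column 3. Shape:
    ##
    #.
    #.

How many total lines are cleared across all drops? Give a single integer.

Drop 1: T rot3 at col 0 lands with bottom-row=0; cleared 0 line(s) (total 0); column heights now [2 3 0 0 0], max=3
Drop 2: L rot1 at col 1 lands with bottom-row=3; cleared 0 line(s) (total 0); column heights now [2 6 4 0 0], max=6
Drop 3: L rot0 at col 2 lands with bottom-row=4; cleared 0 line(s) (total 0); column heights now [2 6 5 5 6], max=6
Drop 4: Z rot3 at col 1 lands with bottom-row=6; cleared 0 line(s) (total 0); column heights now [2 8 9 5 6], max=9
Drop 5: Z rot3 at col 1 lands with bottom-row=8; cleared 0 line(s) (total 0); column heights now [2 10 11 5 6], max=11
Drop 6: J rot1 at col 3 lands with bottom-row=5; cleared 0 line(s) (total 0); column heights now [2 10 11 8 8], max=11

Answer: 0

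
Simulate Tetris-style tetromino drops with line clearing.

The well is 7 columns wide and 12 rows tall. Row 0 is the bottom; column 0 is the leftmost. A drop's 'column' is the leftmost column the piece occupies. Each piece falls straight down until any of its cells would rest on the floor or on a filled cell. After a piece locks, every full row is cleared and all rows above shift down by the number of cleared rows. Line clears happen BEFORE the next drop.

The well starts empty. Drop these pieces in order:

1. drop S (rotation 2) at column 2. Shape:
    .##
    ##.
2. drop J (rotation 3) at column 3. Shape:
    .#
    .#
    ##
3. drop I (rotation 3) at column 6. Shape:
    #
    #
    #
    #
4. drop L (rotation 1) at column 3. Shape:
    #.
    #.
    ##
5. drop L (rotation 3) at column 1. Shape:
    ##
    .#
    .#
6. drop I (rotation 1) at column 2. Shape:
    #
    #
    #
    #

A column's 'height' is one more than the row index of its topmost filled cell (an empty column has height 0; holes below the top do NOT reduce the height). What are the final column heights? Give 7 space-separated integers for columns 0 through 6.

Answer: 0 4 8 8 6 0 4

Derivation:
Drop 1: S rot2 at col 2 lands with bottom-row=0; cleared 0 line(s) (total 0); column heights now [0 0 1 2 2 0 0], max=2
Drop 2: J rot3 at col 3 lands with bottom-row=2; cleared 0 line(s) (total 0); column heights now [0 0 1 3 5 0 0], max=5
Drop 3: I rot3 at col 6 lands with bottom-row=0; cleared 0 line(s) (total 0); column heights now [0 0 1 3 5 0 4], max=5
Drop 4: L rot1 at col 3 lands with bottom-row=5; cleared 0 line(s) (total 0); column heights now [0 0 1 8 6 0 4], max=8
Drop 5: L rot3 at col 1 lands with bottom-row=1; cleared 0 line(s) (total 0); column heights now [0 4 4 8 6 0 4], max=8
Drop 6: I rot1 at col 2 lands with bottom-row=4; cleared 0 line(s) (total 0); column heights now [0 4 8 8 6 0 4], max=8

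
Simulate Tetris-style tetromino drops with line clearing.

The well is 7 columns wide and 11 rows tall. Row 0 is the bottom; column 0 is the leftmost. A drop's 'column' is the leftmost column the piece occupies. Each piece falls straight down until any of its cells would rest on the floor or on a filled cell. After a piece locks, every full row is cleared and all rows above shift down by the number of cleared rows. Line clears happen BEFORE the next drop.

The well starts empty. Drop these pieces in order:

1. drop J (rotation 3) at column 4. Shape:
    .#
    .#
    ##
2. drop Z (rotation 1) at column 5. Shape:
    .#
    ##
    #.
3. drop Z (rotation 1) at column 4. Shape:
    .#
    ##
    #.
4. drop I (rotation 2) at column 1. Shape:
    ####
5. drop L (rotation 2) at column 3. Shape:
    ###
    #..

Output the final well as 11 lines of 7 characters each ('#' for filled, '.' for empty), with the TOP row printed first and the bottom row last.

Drop 1: J rot3 at col 4 lands with bottom-row=0; cleared 0 line(s) (total 0); column heights now [0 0 0 0 1 3 0], max=3
Drop 2: Z rot1 at col 5 lands with bottom-row=3; cleared 0 line(s) (total 0); column heights now [0 0 0 0 1 5 6], max=6
Drop 3: Z rot1 at col 4 lands with bottom-row=4; cleared 0 line(s) (total 0); column heights now [0 0 0 0 6 7 6], max=7
Drop 4: I rot2 at col 1 lands with bottom-row=6; cleared 0 line(s) (total 0); column heights now [0 7 7 7 7 7 6], max=7
Drop 5: L rot2 at col 3 lands with bottom-row=7; cleared 0 line(s) (total 0); column heights now [0 7 7 9 9 9 6], max=9

Answer: .......
.......
...###.
...#...
.#####.
....###
....###
.....#.
.....#.
.....#.
....##.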